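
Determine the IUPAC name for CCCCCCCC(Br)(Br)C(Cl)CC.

The longest continuous carbon chain has 11 atoms, so the parent hydride is undecane.
Number the chain so that the substituent locant set {3,4,4} is lower than {8,8,9} at the first point of difference.
This places two bromo groups at C-4; a chloro group at C-3.
Prefixes are listed alphabetically: bromo, chloro.
Assembling the pieces gives 4,4-dibromo-3-chloroundecane.

4,4-dibromo-3-chloroundecane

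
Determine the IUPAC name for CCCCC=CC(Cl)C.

The longest carbon chain that includes the multiple bond has 8 carbons, so the parent hydride is octane.
The chain contains a C=C double bond, so the unsaturation ending is -ene.
The numbering direction is chosen so that numbering from this end puts the double bond at C-3 rather than C-5.
That gives the double bond between C-3 and C-4; a chloro group at C-2.
Putting it together: 2-chlorooct-3-ene.

2-chlorooct-3-ene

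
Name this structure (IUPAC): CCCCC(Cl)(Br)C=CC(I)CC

6-bromo-6-chloro-3-iododec-4-ene

The longest chain bearing the multiple bond is 10 carbons long (decane).
The chain contains a C=C double bond, so the unsaturation ending is -ene.
Number the chain so that numbering from this end puts the double bond at C-4 rather than C-6.
With this numbering: the double bond between C-4 and C-5; a bromo group at C-6; a chloro group at C-6; an iodo group at C-3.
Prefixes are listed alphabetically: bromo, chloro, iodo.
The name is 6-bromo-6-chloro-3-iododec-4-ene.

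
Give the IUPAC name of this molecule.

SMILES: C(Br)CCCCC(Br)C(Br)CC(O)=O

3,4,9-tribromononanoic acid

Counting along the main chain through the –COOH group gives 9 carbons: the parent is nonane.
The principal characteristic group is a carboxylic acid (terminal –COOH), named with the suffix -oic acid.
Number the chain so that the carboxylic acid carbon is C-1 by definition.
That gives bromo groups at C-3 and C-4 and C-9.
The name is 3,4,9-tribromononanoic acid.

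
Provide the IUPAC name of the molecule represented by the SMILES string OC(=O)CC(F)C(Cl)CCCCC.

4-chloro-3-fluorononanoic acid

Counting along the main chain through the –COOH group gives 9 carbons: the parent is nonane.
The highest-priority functional group is a carboxylic acid (terminal –COOH), so the name ends in -oic acid.
Choose the numbering such that the carboxylic acid carbon is C-1 by definition.
That gives a chloro group at C-4; a fluoro group at C-3.
Prefixes are listed alphabetically: chloro, fluoro.
The name is 4-chloro-3-fluorononanoic acid.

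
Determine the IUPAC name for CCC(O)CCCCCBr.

The longest chain bearing the –OH group is 8 carbons long (octane).
An alcohol (–OH) is the principal characteristic group, giving the suffix -ol.
The numbering direction is chosen so that numbering from this end puts the hydroxyl group at C-3 rather than C-6.
This places the hydroxyl at C-3; a bromo group at C-8.
Assembling the pieces gives 8-bromooctan-3-ol.

8-bromooctan-3-ol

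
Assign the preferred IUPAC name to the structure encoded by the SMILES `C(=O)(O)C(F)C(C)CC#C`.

2-fluoro-3-methylhex-5-ynoic acid

Counting along the main chain through the –COOH group and the multiple bond gives 6 carbons: the parent is hexane.
The highest-priority functional group is a carboxylic acid (terminal –COOH), so the name ends in -oic acid.
There is one C≡C triple bond, indicated by the ending -yne.
Number the chain so that the carboxylic acid carbon is C-1 by definition.
With this numbering: the triple bond between C-5 and C-6; a fluoro group at C-2; a methyl group at C-3.
Prefixes are listed alphabetically: fluoro, methyl.
The name is 2-fluoro-3-methylhex-5-ynoic acid.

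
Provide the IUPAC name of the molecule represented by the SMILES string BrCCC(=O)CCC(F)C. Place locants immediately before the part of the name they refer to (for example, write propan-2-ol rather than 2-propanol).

Counting along the main chain through the carbonyl gives 7 carbons: the parent is heptane.
The highest-priority functional group is a ketone (C=O on an internal carbon), so the name ends in -one.
Choose the numbering such that numbering from this end puts the carbonyl group at C-3 rather than C-5.
That gives the carbonyl at C-3; a bromo group at C-1; a fluoro group at C-6.
Prefixes are listed alphabetically: bromo, fluoro.
Putting it together: 1-bromo-6-fluoroheptan-3-one.

1-bromo-6-fluoroheptan-3-one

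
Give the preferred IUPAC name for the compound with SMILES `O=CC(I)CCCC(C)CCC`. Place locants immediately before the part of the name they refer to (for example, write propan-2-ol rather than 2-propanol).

The longest carbon chain that includes the –CHO group has 9 carbons, so the parent hydride is nonane.
An aldehyde (terminal –CHO) is the principal characteristic group, giving the suffix -al.
Number the chain so that the aldehyde carbon is C-1 by definition.
With this numbering: an iodo group at C-2; a methyl group at C-6.
Substituent prefixes are cited in alphabetical order (multiplying prefixes like di-/tri- are ignored for ordering).
The name is 2-iodo-6-methylnonanal.

2-iodo-6-methylnonanal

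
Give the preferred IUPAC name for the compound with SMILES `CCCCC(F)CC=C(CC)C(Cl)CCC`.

The longest carbon chain that includes the multiple bond has 12 carbons, so the parent hydride is dodecane.
There is one C=C double bond, indicated by the ending -ene.
The numbering direction is chosen so that numbering from this end puts the double bond at C-5 rather than C-7.
This places the double bond between C-5 and C-6; a chloro group at C-4; an ethyl group at C-5; a fluoro group at C-8.
Prefixes are listed alphabetically: chloro, ethyl, fluoro.
The name is 4-chloro-5-ethyl-8-fluorododec-5-ene.

4-chloro-5-ethyl-8-fluorododec-5-ene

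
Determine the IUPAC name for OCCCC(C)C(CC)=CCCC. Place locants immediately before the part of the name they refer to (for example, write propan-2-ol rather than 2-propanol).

5-ethyl-4-methylnon-5-en-1-ol

The longest carbon chain that includes the –OH group and the multiple bond has 9 carbons, so the parent hydride is nonane.
The highest-priority functional group is an alcohol (–OH), so the name ends in -ol.
The chain contains a C=C double bond, so the unsaturation ending is -ene.
Choose the numbering such that numbering from this end puts the hydroxyl group at C-1 rather than C-9.
With this numbering: the hydroxyl at C-1; the double bond between C-5 and C-6; an ethyl group at C-5; a methyl group at C-4.
The substituents are ordered alphabetically, ignoring any di-/tri- multipliers.
Assembling the pieces gives 5-ethyl-4-methylnon-5-en-1-ol.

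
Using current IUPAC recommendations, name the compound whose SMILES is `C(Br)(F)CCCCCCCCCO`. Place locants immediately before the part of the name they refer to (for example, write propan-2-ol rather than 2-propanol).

The longest chain bearing the –OH group is 10 carbons long (decane).
The highest-priority functional group is an alcohol (–OH), so the name ends in -ol.
Number the chain so that numbering from this end puts the hydroxyl group at C-1 rather than C-10.
This places the hydroxyl at C-1; a bromo group at C-10; a fluoro group at C-10.
Substituent prefixes are cited in alphabetical order (multiplying prefixes like di-/tri- are ignored for ordering).
Assembling the pieces gives 10-bromo-10-fluorodecan-1-ol.

10-bromo-10-fluorodecan-1-ol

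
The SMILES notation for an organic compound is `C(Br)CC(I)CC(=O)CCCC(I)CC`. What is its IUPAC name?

1-bromo-3,9-diiodoundecan-5-one

Counting along the main chain through the carbonyl gives 11 carbons: the parent is undecane.
A ketone (C=O on an internal carbon) is the principal characteristic group, giving the suffix -one.
The numbering direction is chosen so that numbering from this end puts the carbonyl group at C-5 rather than C-7.
That gives the carbonyl at C-5; a bromo group at C-1; iodo groups at C-3 and C-9.
Substituent prefixes are cited in alphabetical order (multiplying prefixes like di-/tri- are ignored for ordering).
Assembling the pieces gives 1-bromo-3,9-diiodoundecan-5-one.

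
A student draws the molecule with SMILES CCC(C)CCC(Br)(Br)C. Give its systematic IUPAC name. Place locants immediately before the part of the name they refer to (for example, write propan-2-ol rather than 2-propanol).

The longest carbon chain is 7 atoms: the parent is heptane.
Choose the numbering such that the substituent locant set {2,2,5} is lower than {3,6,6} at the first point of difference.
With this numbering: two bromo groups at C-2; a methyl group at C-5.
Prefixes are listed alphabetically: bromo, methyl.
Putting it together: 2,2-dibromo-5-methylheptane.

2,2-dibromo-5-methylheptane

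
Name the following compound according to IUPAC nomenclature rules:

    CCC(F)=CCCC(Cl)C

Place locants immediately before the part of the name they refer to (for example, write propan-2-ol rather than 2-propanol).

The longest chain bearing the multiple bond is 8 carbons long (octane).
There is one C=C double bond, indicated by the ending -ene.
Choose the numbering such that numbering from this end puts the double bond at C-3 rather than C-5.
That gives the double bond between C-3 and C-4; a chloro group at C-7; a fluoro group at C-3.
The substituents are ordered alphabetically, ignoring any di-/tri- multipliers.
The name is 7-chloro-3-fluorooct-3-ene.

7-chloro-3-fluorooct-3-ene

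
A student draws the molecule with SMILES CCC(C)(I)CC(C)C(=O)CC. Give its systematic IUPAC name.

6-iodo-4,6-dimethyloctan-3-one

Counting along the main chain through the carbonyl gives 8 carbons: the parent is octane.
A ketone (C=O on an internal carbon) is the principal characteristic group, giving the suffix -one.
Choose the numbering such that numbering from this end puts the carbonyl group at C-3 rather than C-6.
This places the carbonyl at C-3; an iodo group at C-6; methyl groups at C-4 and C-6.
Substituent prefixes are cited in alphabetical order (multiplying prefixes like di-/tri- are ignored for ordering).
Assembling the pieces gives 6-iodo-4,6-dimethyloctan-3-one.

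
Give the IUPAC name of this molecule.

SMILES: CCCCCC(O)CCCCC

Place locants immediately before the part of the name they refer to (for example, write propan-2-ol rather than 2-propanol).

The longest chain bearing the –OH group is 11 carbons long (undecane).
The highest-priority functional group is an alcohol (–OH), so the name ends in -ol.
Both numbering directions give the same locant set; either may be used.
This places the hydroxyl at C-6.
Assembling the pieces gives undecan-6-ol.

undecan-6-ol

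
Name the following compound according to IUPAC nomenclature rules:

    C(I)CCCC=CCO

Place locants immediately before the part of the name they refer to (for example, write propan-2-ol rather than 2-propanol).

The longest chain bearing the –OH group and the multiple bond is 7 carbons long (heptane).
An alcohol (–OH) is the principal characteristic group, giving the suffix -ol.
A C=C double bond in the chain gives the infix -ene-.
The numbering direction is chosen so that numbering from this end puts the hydroxyl group at C-1 rather than C-7.
With this numbering: the hydroxyl at C-1; the double bond between C-2 and C-3; an iodo group at C-7.
Assembling the pieces gives 7-iodohept-2-en-1-ol.

7-iodohept-2-en-1-ol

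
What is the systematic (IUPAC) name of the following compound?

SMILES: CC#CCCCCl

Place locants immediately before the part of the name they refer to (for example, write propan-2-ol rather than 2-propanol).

Counting along the main chain through the multiple bond gives 6 carbons: the parent is hexane.
The chain contains a C≡C triple bond, so the unsaturation ending is -yne.
Choose the numbering such that numbering from this end puts the triple bond at C-2 rather than C-4.
With this numbering: the triple bond between C-2 and C-3; a chloro group at C-6.
The name is 6-chlorohex-2-yne.

6-chlorohex-2-yne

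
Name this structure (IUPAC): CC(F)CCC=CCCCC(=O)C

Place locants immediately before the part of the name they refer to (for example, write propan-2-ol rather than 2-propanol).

10-fluoroundec-6-en-2-one

The longest carbon chain that includes the carbonyl and the multiple bond has 11 carbons, so the parent hydride is undecane.
A ketone (C=O on an internal carbon) is the principal characteristic group, giving the suffix -one.
There is one C=C double bond, indicated by the ending -ene.
The numbering direction is chosen so that numbering from this end puts the carbonyl group at C-2 rather than C-10.
That gives the carbonyl at C-2; the double bond between C-6 and C-7; a fluoro group at C-10.
Assembling the pieces gives 10-fluoroundec-6-en-2-one.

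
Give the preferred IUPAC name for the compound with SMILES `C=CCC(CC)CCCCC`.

The longest chain bearing the multiple bond is 9 carbons long (nonane).
The chain contains a C=C double bond, so the unsaturation ending is -ene.
The numbering direction is chosen so that numbering from this end puts the double bond at C-1 rather than C-8.
That gives the double bond between C-1 and C-2; an ethyl group at C-4.
Putting it together: 4-ethylnon-1-ene.

4-ethylnon-1-ene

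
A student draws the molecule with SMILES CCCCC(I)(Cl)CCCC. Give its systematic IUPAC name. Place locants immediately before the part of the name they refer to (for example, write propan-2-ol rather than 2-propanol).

The longest continuous carbon chain has 9 atoms, so the parent hydride is nonane.
The molecule is symmetric, so either numbering direction gives the same locants.
That gives a chloro group at C-5; an iodo group at C-5.
The substituents are ordered alphabetically, ignoring any di-/tri- multipliers.
Putting it together: 5-chloro-5-iodononane.

5-chloro-5-iodononane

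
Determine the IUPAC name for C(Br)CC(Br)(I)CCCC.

1,3-dibromo-3-iodoheptane

The longest carbon chain is 7 atoms: the parent is heptane.
The numbering direction is chosen so that the substituent locant set {1,3,3} is lower than {5,5,7} at the first point of difference.
That gives bromo groups at C-1 and C-3; an iodo group at C-3.
The substituents are ordered alphabetically, ignoring any di-/tri- multipliers.
Putting it together: 1,3-dibromo-3-iodoheptane.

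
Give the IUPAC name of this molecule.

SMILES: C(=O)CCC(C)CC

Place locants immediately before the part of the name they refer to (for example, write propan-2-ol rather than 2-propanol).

The longest carbon chain that includes the –CHO group has 6 carbons, so the parent hydride is hexane.
An aldehyde (terminal –CHO) is the principal characteristic group, giving the suffix -al.
Choose the numbering such that the aldehyde carbon is C-1 by definition.
With this numbering: a methyl group at C-4.
Putting it together: 4-methylhexanal.

4-methylhexanal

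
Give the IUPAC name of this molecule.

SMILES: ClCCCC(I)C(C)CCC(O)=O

Counting along the main chain through the –COOH group gives 8 carbons: the parent is octane.
A carboxylic acid (terminal –COOH) is the principal characteristic group, giving the suffix -oic acid.
Choose the numbering such that the carboxylic acid carbon is C-1 by definition.
That gives a chloro group at C-8; an iodo group at C-5; a methyl group at C-4.
The substituents are ordered alphabetically, ignoring any di-/tri- multipliers.
Assembling the pieces gives 8-chloro-5-iodo-4-methyloctanoic acid.

8-chloro-5-iodo-4-methyloctanoic acid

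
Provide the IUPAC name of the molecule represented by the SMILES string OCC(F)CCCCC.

The longest chain bearing the –OH group is 7 carbons long (heptane).
An alcohol (–OH) is the principal characteristic group, giving the suffix -ol.
Choose the numbering such that numbering from this end puts the hydroxyl group at C-1 rather than C-7.
That gives the hydroxyl at C-1; a fluoro group at C-2.
Assembling the pieces gives 2-fluoroheptan-1-ol.

2-fluoroheptan-1-ol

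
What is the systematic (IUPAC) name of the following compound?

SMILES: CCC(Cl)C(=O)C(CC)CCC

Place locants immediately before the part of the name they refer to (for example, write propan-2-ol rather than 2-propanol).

The longest chain bearing the carbonyl is 8 carbons long (octane).
The highest-priority functional group is a ketone (C=O on an internal carbon), so the name ends in -one.
Choose the numbering such that numbering from this end puts the carbonyl group at C-4 rather than C-5.
With this numbering: the carbonyl at C-4; a chloro group at C-3; an ethyl group at C-5.
Substituent prefixes are cited in alphabetical order (multiplying prefixes like di-/tri- are ignored for ordering).
Putting it together: 3-chloro-5-ethyloctan-4-one.

3-chloro-5-ethyloctan-4-one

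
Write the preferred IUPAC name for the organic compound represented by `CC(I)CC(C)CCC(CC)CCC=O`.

4-ethyl-9-iodo-7-methyldecanal

Counting along the main chain through the –CHO group gives 10 carbons: the parent is decane.
The principal characteristic group is an aldehyde (terminal –CHO), named with the suffix -al.
Choose the numbering such that the aldehyde carbon is C-1 by definition.
That gives an ethyl group at C-4; an iodo group at C-9; a methyl group at C-7.
Prefixes are listed alphabetically: ethyl, iodo, methyl.
Putting it together: 4-ethyl-9-iodo-7-methyldecanal.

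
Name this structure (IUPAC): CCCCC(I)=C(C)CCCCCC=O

The longest carbon chain that includes the –CHO group and the multiple bond has 12 carbons, so the parent hydride is dodecane.
The principal characteristic group is an aldehyde (terminal –CHO), named with the suffix -al.
A C=C double bond in the chain gives the infix -ene-.
Number the chain so that the aldehyde carbon is C-1 by definition.
With this numbering: the double bond between C-7 and C-8; an iodo group at C-8; a methyl group at C-7.
Prefixes are listed alphabetically: iodo, methyl.
The name is 8-iodo-7-methyldodec-7-enal.

8-iodo-7-methyldodec-7-enal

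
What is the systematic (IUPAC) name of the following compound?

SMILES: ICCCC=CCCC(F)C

Counting along the main chain through the multiple bond gives 9 carbons: the parent is nonane.
A C=C double bond in the chain gives the infix -ene-.
Choose the numbering such that numbering from this end puts the double bond at C-4 rather than C-5.
With this numbering: the double bond between C-4 and C-5; a fluoro group at C-8; an iodo group at C-1.
Substituent prefixes are cited in alphabetical order (multiplying prefixes like di-/tri- are ignored for ordering).
Assembling the pieces gives 8-fluoro-1-iodonon-4-ene.

8-fluoro-1-iodonon-4-ene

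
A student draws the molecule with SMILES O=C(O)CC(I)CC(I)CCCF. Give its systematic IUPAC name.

8-fluoro-3,5-diiodooctanoic acid

The longest chain bearing the –COOH group is 8 carbons long (octane).
The principal characteristic group is a carboxylic acid (terminal –COOH), named with the suffix -oic acid.
The numbering direction is chosen so that the carboxylic acid carbon is C-1 by definition.
With this numbering: a fluoro group at C-8; iodo groups at C-3 and C-5.
Substituent prefixes are cited in alphabetical order (multiplying prefixes like di-/tri- are ignored for ordering).
The name is 8-fluoro-3,5-diiodooctanoic acid.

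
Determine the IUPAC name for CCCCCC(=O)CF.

The longest chain bearing the carbonyl is 7 carbons long (heptane).
A ketone (C=O on an internal carbon) is the principal characteristic group, giving the suffix -one.
Number the chain so that numbering from this end puts the carbonyl group at C-2 rather than C-6.
That gives the carbonyl at C-2; a fluoro group at C-1.
Putting it together: 1-fluoroheptan-2-one.

1-fluoroheptan-2-one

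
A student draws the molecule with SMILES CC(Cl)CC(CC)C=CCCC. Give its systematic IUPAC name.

8-chloro-6-ethylnon-4-ene

Counting along the main chain through the multiple bond gives 9 carbons: the parent is nonane.
A C=C double bond in the chain gives the infix -ene-.
Number the chain so that numbering from this end puts the double bond at C-4 rather than C-5.
That gives the double bond between C-4 and C-5; a chloro group at C-8; an ethyl group at C-6.
Prefixes are listed alphabetically: chloro, ethyl.
The name is 8-chloro-6-ethylnon-4-ene.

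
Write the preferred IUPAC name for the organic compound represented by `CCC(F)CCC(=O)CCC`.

The longest chain bearing the carbonyl is 9 carbons long (nonane).
A ketone (C=O on an internal carbon) is the principal characteristic group, giving the suffix -one.
Number the chain so that numbering from this end puts the carbonyl group at C-4 rather than C-6.
This places the carbonyl at C-4; a fluoro group at C-7.
Putting it together: 7-fluorononan-4-one.

7-fluorononan-4-one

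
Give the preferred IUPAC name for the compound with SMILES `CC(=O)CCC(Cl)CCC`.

The longest carbon chain that includes the carbonyl has 8 carbons, so the parent hydride is octane.
The principal characteristic group is a ketone (C=O on an internal carbon), named with the suffix -one.
Choose the numbering such that numbering from this end puts the carbonyl group at C-2 rather than C-7.
That gives the carbonyl at C-2; a chloro group at C-5.
The name is 5-chlorooctan-2-one.

5-chlorooctan-2-one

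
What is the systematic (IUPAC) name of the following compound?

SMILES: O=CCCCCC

hexanal

Counting along the main chain through the –CHO group gives 6 carbons: the parent is hexane.
The principal characteristic group is an aldehyde (terminal –CHO), named with the suffix -al.
Number the chain so that the aldehyde carbon is C-1 by definition.
Assembling the pieces gives hexanal.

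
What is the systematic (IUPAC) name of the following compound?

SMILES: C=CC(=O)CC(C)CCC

5-methyloct-1-en-3-one

The longest carbon chain that includes the carbonyl and the multiple bond has 8 carbons, so the parent hydride is octane.
The highest-priority functional group is a ketone (C=O on an internal carbon), so the name ends in -one.
A C=C double bond in the chain gives the infix -ene-.
Choose the numbering such that numbering from this end puts the carbonyl group at C-3 rather than C-6.
That gives the carbonyl at C-3; the double bond between C-1 and C-2; a methyl group at C-5.
The name is 5-methyloct-1-en-3-one.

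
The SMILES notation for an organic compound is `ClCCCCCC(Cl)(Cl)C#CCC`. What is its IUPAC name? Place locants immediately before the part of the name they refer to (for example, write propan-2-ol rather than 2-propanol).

5,5,10-trichlorodec-3-yne

The longest chain bearing the multiple bond is 10 carbons long (decane).
There is one C≡C triple bond, indicated by the ending -yne.
The numbering direction is chosen so that numbering from this end puts the triple bond at C-3 rather than C-7.
With this numbering: the triple bond between C-3 and C-4; chloro groups at C-5 (×2) and C-10.
Assembling the pieces gives 5,5,10-trichlorodec-3-yne.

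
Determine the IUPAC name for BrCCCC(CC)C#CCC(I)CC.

1-bromo-4-ethyl-8-iododec-5-yne

Counting along the main chain through the multiple bond gives 10 carbons: the parent is decane.
There is one C≡C triple bond, indicated by the ending -yne.
The numbering direction is chosen so that the substituent locant set {1,4,8} is lower than {3,7,10} at the first point of difference.
This places the triple bond between C-5 and C-6; a bromo group at C-1; an ethyl group at C-4; an iodo group at C-8.
Prefixes are listed alphabetically: bromo, ethyl, iodo.
Putting it together: 1-bromo-4-ethyl-8-iododec-5-yne.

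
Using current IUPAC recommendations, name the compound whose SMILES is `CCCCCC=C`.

Counting along the main chain through the multiple bond gives 7 carbons: the parent is heptane.
The chain contains a C=C double bond, so the unsaturation ending is -ene.
Choose the numbering such that numbering from this end puts the double bond at C-1 rather than C-6.
This places the double bond between C-1 and C-2.
Putting it together: hept-1-ene.

hept-1-ene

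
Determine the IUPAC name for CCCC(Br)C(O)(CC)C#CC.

5-bromo-4-ethyloct-2-yn-4-ol

Counting along the main chain through the –OH group and the multiple bond gives 8 carbons: the parent is octane.
An alcohol (–OH) is the principal characteristic group, giving the suffix -ol.
A C≡C triple bond in the chain gives the infix -yne-.
Choose the numbering such that numbering from this end puts the hydroxyl group at C-4 rather than C-5.
This places the hydroxyl at C-4; the triple bond between C-2 and C-3; a bromo group at C-5; an ethyl group at C-4.
The substituents are ordered alphabetically, ignoring any di-/tri- multipliers.
The name is 5-bromo-4-ethyloct-2-yn-4-ol.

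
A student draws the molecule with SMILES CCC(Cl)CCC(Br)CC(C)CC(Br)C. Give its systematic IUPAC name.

The parent chain contains 11 carbons (undecane).
Number the chain so that the substituent locant set {2,4,6,9} is lower than {3,6,8,10} at the first point of difference.
This places bromo groups at C-2 and C-6; a chloro group at C-9; a methyl group at C-4.
The substituents are ordered alphabetically, ignoring any di-/tri- multipliers.
The name is 2,6-dibromo-9-chloro-4-methylundecane.

2,6-dibromo-9-chloro-4-methylundecane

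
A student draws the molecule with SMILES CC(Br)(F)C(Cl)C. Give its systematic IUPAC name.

2-bromo-3-chloro-2-fluorobutane

The longest continuous carbon chain has 4 atoms, so the parent hydride is butane.
The numbering direction is chosen so that the substituent locant set {2,2,3} is lower than {2,3,3} at the first point of difference.
This places a bromo group at C-2; a chloro group at C-3; a fluoro group at C-2.
Substituent prefixes are cited in alphabetical order (multiplying prefixes like di-/tri- are ignored for ordering).
Assembling the pieces gives 2-bromo-3-chloro-2-fluorobutane.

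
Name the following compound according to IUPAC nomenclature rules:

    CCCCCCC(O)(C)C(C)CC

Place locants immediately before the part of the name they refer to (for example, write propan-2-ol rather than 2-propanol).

The longest chain bearing the –OH group is 10 carbons long (decane).
The highest-priority functional group is an alcohol (–OH), so the name ends in -ol.
Number the chain so that numbering from this end puts the hydroxyl group at C-4 rather than C-7.
This places the hydroxyl at C-4; methyl groups at C-3 and C-4.
Putting it together: 3,4-dimethyldecan-4-ol.

3,4-dimethyldecan-4-ol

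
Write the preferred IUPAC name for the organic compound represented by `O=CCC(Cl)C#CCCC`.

The longest carbon chain that includes the –CHO group and the multiple bond has 8 carbons, so the parent hydride is octane.
The highest-priority functional group is an aldehyde (terminal –CHO), so the name ends in -al.
The chain contains a C≡C triple bond, so the unsaturation ending is -yne.
Choose the numbering such that the aldehyde carbon is C-1 by definition.
That gives the triple bond between C-4 and C-5; a chloro group at C-3.
Assembling the pieces gives 3-chlorooct-4-ynal.

3-chlorooct-4-ynal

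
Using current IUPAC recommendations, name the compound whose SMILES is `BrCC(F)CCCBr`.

1,5-dibromo-2-fluoropentane

The longest continuous carbon chain has 5 atoms, so the parent hydride is pentane.
Number the chain so that the substituent locant set {1,2,5} is lower than {1,4,5} at the first point of difference.
This places bromo groups at C-1 and C-5; a fluoro group at C-2.
The substituents are ordered alphabetically, ignoring any di-/tri- multipliers.
The name is 1,5-dibromo-2-fluoropentane.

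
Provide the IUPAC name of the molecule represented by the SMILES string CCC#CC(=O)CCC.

The longest carbon chain that includes the carbonyl and the multiple bond has 8 carbons, so the parent hydride is octane.
The highest-priority functional group is a ketone (C=O on an internal carbon), so the name ends in -one.
A C≡C triple bond in the chain gives the infix -yne-.
Number the chain so that numbering from this end puts the carbonyl group at C-4 rather than C-5.
This places the carbonyl at C-4; the triple bond between C-5 and C-6.
Putting it together: oct-5-yn-4-one.

oct-5-yn-4-one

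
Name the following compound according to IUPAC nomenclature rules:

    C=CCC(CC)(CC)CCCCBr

The longest chain bearing the multiple bond is 8 carbons long (octane).
A C=C double bond in the chain gives the infix -ene-.
The numbering direction is chosen so that numbering from this end puts the double bond at C-1 rather than C-7.
With this numbering: the double bond between C-1 and C-2; a bromo group at C-8; two ethyl groups at C-4.
The substituents are ordered alphabetically, ignoring any di-/tri- multipliers.
Putting it together: 8-bromo-4,4-diethyloct-1-ene.

8-bromo-4,4-diethyloct-1-ene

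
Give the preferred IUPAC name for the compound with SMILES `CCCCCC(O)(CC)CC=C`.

4-ethylnon-1-en-4-ol

The longest carbon chain that includes the –OH group and the multiple bond has 9 carbons, so the parent hydride is nonane.
An alcohol (–OH) is the principal characteristic group, giving the suffix -ol.
There is one C=C double bond, indicated by the ending -ene.
Number the chain so that numbering from this end puts the hydroxyl group at C-4 rather than C-6.
With this numbering: the hydroxyl at C-4; the double bond between C-1 and C-2; an ethyl group at C-4.
The name is 4-ethylnon-1-en-4-ol.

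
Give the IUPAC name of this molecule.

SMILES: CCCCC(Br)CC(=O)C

Counting along the main chain through the carbonyl gives 8 carbons: the parent is octane.
The highest-priority functional group is a ketone (C=O on an internal carbon), so the name ends in -one.
The numbering direction is chosen so that numbering from this end puts the carbonyl group at C-2 rather than C-7.
With this numbering: the carbonyl at C-2; a bromo group at C-4.
Assembling the pieces gives 4-bromooctan-2-one.

4-bromooctan-2-one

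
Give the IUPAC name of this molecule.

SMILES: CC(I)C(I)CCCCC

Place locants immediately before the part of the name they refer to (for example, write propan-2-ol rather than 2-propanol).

The longest carbon chain is 8 atoms: the parent is octane.
Number the chain so that the substituent locant set {2,3} is lower than {6,7} at the first point of difference.
With this numbering: iodo groups at C-2 and C-3.
Putting it together: 2,3-diiodooctane.

2,3-diiodooctane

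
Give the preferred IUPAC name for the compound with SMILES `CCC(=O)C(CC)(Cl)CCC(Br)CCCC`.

7-bromo-4-chloro-4-ethylundecan-3-one

The longest chain bearing the carbonyl is 11 carbons long (undecane).
The highest-priority functional group is a ketone (C=O on an internal carbon), so the name ends in -one.
Number the chain so that numbering from this end puts the carbonyl group at C-3 rather than C-9.
That gives the carbonyl at C-3; a bromo group at C-7; a chloro group at C-4; an ethyl group at C-4.
Prefixes are listed alphabetically: bromo, chloro, ethyl.
Putting it together: 7-bromo-4-chloro-4-ethylundecan-3-one.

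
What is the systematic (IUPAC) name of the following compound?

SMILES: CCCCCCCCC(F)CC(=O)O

Counting along the main chain through the –COOH group gives 11 carbons: the parent is undecane.
The principal characteristic group is a carboxylic acid (terminal –COOH), named with the suffix -oic acid.
The numbering direction is chosen so that the carboxylic acid carbon is C-1 by definition.
With this numbering: a fluoro group at C-3.
Putting it together: 3-fluoroundecanoic acid.

3-fluoroundecanoic acid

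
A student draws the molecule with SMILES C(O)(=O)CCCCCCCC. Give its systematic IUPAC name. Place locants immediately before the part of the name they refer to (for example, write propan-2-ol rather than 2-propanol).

The longest chain bearing the –COOH group is 9 carbons long (nonane).
The principal characteristic group is a carboxylic acid (terminal –COOH), named with the suffix -oic acid.
Choose the numbering such that the carboxylic acid carbon is C-1 by definition.
Putting it together: nonanoic acid.

nonanoic acid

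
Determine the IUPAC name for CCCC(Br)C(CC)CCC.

4-bromo-5-ethyloctane

The longest continuous carbon chain has 8 atoms, so the parent hydride is octane.
The numbering direction is chosen so that the locant sets are identical either way, so the alphabetically earlier bromo substituent takes the lower locant (4 rather than 5).
This places a bromo group at C-4; an ethyl group at C-5.
Prefixes are listed alphabetically: bromo, ethyl.
The name is 4-bromo-5-ethyloctane.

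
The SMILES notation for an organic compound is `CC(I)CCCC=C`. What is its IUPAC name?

6-iodohept-1-ene

The longest chain bearing the multiple bond is 7 carbons long (heptane).
There is one C=C double bond, indicated by the ending -ene.
Choose the numbering such that numbering from this end puts the double bond at C-1 rather than C-6.
With this numbering: the double bond between C-1 and C-2; an iodo group at C-6.
The name is 6-iodohept-1-ene.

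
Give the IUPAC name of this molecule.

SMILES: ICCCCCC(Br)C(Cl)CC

The longest carbon chain is 9 atoms: the parent is nonane.
Number the chain so that the substituent locant set {1,6,7} is lower than {3,4,9} at the first point of difference.
That gives a bromo group at C-6; a chloro group at C-7; an iodo group at C-1.
Prefixes are listed alphabetically: bromo, chloro, iodo.
Assembling the pieces gives 6-bromo-7-chloro-1-iodononane.

6-bromo-7-chloro-1-iodononane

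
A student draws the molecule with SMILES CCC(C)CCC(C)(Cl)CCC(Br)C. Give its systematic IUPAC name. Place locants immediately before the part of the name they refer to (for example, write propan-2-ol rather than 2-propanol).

The longest carbon chain is 10 atoms: the parent is decane.
Choose the numbering such that the substituent locant set {2,5,5,8} is lower than {3,6,6,9} at the first point of difference.
That gives a bromo group at C-2; a chloro group at C-5; methyl groups at C-5 and C-8.
Substituent prefixes are cited in alphabetical order (multiplying prefixes like di-/tri- are ignored for ordering).
Assembling the pieces gives 2-bromo-5-chloro-5,8-dimethyldecane.

2-bromo-5-chloro-5,8-dimethyldecane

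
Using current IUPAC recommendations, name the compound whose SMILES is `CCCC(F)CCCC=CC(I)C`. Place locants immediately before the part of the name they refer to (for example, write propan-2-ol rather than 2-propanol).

Counting along the main chain through the multiple bond gives 11 carbons: the parent is undecane.
A C=C double bond in the chain gives the infix -ene-.
Number the chain so that numbering from this end puts the double bond at C-3 rather than C-8.
That gives the double bond between C-3 and C-4; a fluoro group at C-8; an iodo group at C-2.
Substituent prefixes are cited in alphabetical order (multiplying prefixes like di-/tri- are ignored for ordering).
Putting it together: 8-fluoro-2-iodoundec-3-ene.

8-fluoro-2-iodoundec-3-ene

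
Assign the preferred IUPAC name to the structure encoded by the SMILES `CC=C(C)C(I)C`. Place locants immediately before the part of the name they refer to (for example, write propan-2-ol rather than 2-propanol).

The longest chain bearing the multiple bond is 5 carbons long (pentane).
A C=C double bond in the chain gives the infix -ene-.
Number the chain so that numbering from this end puts the double bond at C-2 rather than C-3.
That gives the double bond between C-2 and C-3; an iodo group at C-4; a methyl group at C-3.
Prefixes are listed alphabetically: iodo, methyl.
The name is 4-iodo-3-methylpent-2-ene.

4-iodo-3-methylpent-2-ene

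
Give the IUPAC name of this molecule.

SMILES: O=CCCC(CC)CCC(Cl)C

7-chloro-4-ethyloctanal

The longest chain bearing the –CHO group is 8 carbons long (octane).
The highest-priority functional group is an aldehyde (terminal –CHO), so the name ends in -al.
Choose the numbering such that the aldehyde carbon is C-1 by definition.
This places a chloro group at C-7; an ethyl group at C-4.
Substituent prefixes are cited in alphabetical order (multiplying prefixes like di-/tri- are ignored for ordering).
The name is 7-chloro-4-ethyloctanal.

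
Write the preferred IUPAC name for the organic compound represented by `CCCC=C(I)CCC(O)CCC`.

Counting along the main chain through the –OH group and the multiple bond gives 11 carbons: the parent is undecane.
The highest-priority functional group is an alcohol (–OH), so the name ends in -ol.
There is one C=C double bond, indicated by the ending -ene.
Choose the numbering such that numbering from this end puts the hydroxyl group at C-4 rather than C-8.
That gives the hydroxyl at C-4; the double bond between C-7 and C-8; an iodo group at C-7.
Assembling the pieces gives 7-iodoundec-7-en-4-ol.

7-iodoundec-7-en-4-ol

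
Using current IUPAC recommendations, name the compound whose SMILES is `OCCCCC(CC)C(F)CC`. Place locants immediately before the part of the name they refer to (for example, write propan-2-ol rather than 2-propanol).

The longest carbon chain that includes the –OH group has 8 carbons, so the parent hydride is octane.
The highest-priority functional group is an alcohol (–OH), so the name ends in -ol.
The numbering direction is chosen so that numbering from this end puts the hydroxyl group at C-1 rather than C-8.
This places the hydroxyl at C-1; an ethyl group at C-5; a fluoro group at C-6.
The substituents are ordered alphabetically, ignoring any di-/tri- multipliers.
Assembling the pieces gives 5-ethyl-6-fluorooctan-1-ol.

5-ethyl-6-fluorooctan-1-ol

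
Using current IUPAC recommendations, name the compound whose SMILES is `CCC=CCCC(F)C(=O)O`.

The longest carbon chain that includes the –COOH group and the multiple bond has 8 carbons, so the parent hydride is octane.
A carboxylic acid (terminal –COOH) is the principal characteristic group, giving the suffix -oic acid.
The chain contains a C=C double bond, so the unsaturation ending is -ene.
Number the chain so that the carboxylic acid carbon is C-1 by definition.
That gives the double bond between C-5 and C-6; a fluoro group at C-2.
Assembling the pieces gives 2-fluorooct-5-enoic acid.

2-fluorooct-5-enoic acid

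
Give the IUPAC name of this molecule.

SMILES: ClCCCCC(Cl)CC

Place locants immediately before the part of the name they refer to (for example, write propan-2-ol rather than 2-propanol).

The longest continuous carbon chain has 7 atoms, so the parent hydride is heptane.
Number the chain so that the substituent locant set {1,5} is lower than {3,7} at the first point of difference.
This places chloro groups at C-1 and C-5.
The name is 1,5-dichloroheptane.

1,5-dichloroheptane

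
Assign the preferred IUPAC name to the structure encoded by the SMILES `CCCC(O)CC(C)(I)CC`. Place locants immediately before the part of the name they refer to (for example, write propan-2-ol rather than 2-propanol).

6-iodo-6-methyloctan-4-ol

The longest chain bearing the –OH group is 8 carbons long (octane).
An alcohol (–OH) is the principal characteristic group, giving the suffix -ol.
Number the chain so that numbering from this end puts the hydroxyl group at C-4 rather than C-5.
With this numbering: the hydroxyl at C-4; an iodo group at C-6; a methyl group at C-6.
Prefixes are listed alphabetically: iodo, methyl.
Putting it together: 6-iodo-6-methyloctan-4-ol.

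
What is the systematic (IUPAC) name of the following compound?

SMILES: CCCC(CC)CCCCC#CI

7-ethyl-1-iododec-1-yne

The longest chain bearing the multiple bond is 10 carbons long (decane).
A C≡C triple bond in the chain gives the infix -yne-.
Choose the numbering such that numbering from this end puts the triple bond at C-1 rather than C-9.
That gives the triple bond between C-1 and C-2; an ethyl group at C-7; an iodo group at C-1.
The substituents are ordered alphabetically, ignoring any di-/tri- multipliers.
The name is 7-ethyl-1-iododec-1-yne.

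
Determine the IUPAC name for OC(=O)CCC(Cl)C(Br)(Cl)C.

5-bromo-4,5-dichlorohexanoic acid

The longest chain bearing the –COOH group is 6 carbons long (hexane).
The principal characteristic group is a carboxylic acid (terminal –COOH), named with the suffix -oic acid.
Number the chain so that the carboxylic acid carbon is C-1 by definition.
That gives a bromo group at C-5; chloro groups at C-4 and C-5.
Prefixes are listed alphabetically: bromo, chloro.
Assembling the pieces gives 5-bromo-4,5-dichlorohexanoic acid.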